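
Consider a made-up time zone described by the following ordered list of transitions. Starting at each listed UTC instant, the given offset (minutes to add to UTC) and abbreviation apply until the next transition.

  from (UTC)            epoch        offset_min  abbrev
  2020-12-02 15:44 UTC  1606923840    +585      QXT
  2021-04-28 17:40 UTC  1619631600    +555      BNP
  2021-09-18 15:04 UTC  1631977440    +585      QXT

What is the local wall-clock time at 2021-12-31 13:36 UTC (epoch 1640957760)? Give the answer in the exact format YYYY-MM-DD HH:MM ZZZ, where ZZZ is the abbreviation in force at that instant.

2021-12-31 23:21 QXT

Query: 2021-12-31 13:36 UTC
Rule 3/3 (QXT, +09:45): 2021-09-18 15:04 UTC ≤ query < +∞
13·60 + 36 + 585 = 1401 min
1401 = 0·1440 + 1401; 1401 = 23·60 + 21 → 23:21, same day
→ 2021-12-31 23:21 QXT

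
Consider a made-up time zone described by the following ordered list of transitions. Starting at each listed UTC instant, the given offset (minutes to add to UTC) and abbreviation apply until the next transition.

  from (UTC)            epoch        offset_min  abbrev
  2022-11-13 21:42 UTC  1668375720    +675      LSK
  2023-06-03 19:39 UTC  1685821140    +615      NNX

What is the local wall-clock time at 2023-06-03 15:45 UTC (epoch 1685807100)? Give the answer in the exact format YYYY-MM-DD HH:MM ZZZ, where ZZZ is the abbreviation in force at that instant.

2023-06-04 03:00 LSK

Query: 2023-06-03 15:45 UTC
Rule 1/2 (LSK, +11:15): 2022-11-13 21:42 UTC ≤ query < 2023-06-03 19:39 UTC
15·60 + 45 + 675 = 1620 min
1620 = 1·1440 + 180; 180 = 3·60 + 0 → 03:00, 2023-06-03 + 1 day = 2023-06-04
→ 2023-06-04 03:00 LSK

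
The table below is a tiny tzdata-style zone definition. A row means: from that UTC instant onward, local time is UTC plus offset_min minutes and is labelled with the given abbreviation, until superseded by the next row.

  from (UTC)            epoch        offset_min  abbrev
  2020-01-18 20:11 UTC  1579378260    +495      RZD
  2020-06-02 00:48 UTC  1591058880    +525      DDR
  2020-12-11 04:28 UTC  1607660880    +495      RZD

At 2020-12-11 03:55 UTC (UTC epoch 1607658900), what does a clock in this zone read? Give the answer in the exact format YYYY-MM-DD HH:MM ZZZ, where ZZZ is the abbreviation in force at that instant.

Query: 2020-12-11 03:55 UTC
Rule 2/3 (DDR, +08:45): 2020-06-02 00:48 UTC ≤ query < 2020-12-11 04:28 UTC
3·60 + 55 + 525 = 760 min
760 = 0·1440 + 760; 760 = 12·60 + 40 → 12:40, same day
→ 2020-12-11 12:40 DDR

2020-12-11 12:40 DDR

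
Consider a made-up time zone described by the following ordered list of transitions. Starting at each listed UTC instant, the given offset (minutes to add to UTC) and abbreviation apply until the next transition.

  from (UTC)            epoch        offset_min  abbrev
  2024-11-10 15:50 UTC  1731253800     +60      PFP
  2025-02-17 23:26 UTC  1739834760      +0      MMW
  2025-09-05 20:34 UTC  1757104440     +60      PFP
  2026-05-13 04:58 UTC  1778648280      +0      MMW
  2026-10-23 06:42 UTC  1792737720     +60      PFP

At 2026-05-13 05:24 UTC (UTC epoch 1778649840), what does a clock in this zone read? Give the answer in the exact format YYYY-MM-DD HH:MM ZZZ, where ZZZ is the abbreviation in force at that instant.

2026-05-13 05:24 MMW

Query: 2026-05-13 05:24 UTC
Rule 4/5 (MMW, +00:00): 2026-05-13 04:58 UTC ≤ query < 2026-10-23 06:42 UTC
5·60 + 24 + 0 = 324 min
324 = 0·1440 + 324; 324 = 5·60 + 24 → 05:24, same day
→ 2026-05-13 05:24 MMW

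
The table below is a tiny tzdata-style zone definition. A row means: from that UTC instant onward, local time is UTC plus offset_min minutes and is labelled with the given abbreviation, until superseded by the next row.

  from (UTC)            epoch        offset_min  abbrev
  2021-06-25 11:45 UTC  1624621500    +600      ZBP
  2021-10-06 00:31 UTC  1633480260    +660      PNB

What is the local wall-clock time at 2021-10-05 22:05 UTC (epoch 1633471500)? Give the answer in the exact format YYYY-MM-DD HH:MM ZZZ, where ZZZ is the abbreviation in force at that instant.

2021-10-06 08:05 ZBP

Query: 2021-10-05 22:05 UTC
Rule 1/2 (ZBP, +10:00): 2021-06-25 11:45 UTC ≤ query < 2021-10-06 00:31 UTC
22·60 + 5 + 600 = 1925 min
1925 = 1·1440 + 485; 485 = 8·60 + 5 → 08:05, 2021-10-05 + 1 day = 2021-10-06
→ 2021-10-06 08:05 ZBP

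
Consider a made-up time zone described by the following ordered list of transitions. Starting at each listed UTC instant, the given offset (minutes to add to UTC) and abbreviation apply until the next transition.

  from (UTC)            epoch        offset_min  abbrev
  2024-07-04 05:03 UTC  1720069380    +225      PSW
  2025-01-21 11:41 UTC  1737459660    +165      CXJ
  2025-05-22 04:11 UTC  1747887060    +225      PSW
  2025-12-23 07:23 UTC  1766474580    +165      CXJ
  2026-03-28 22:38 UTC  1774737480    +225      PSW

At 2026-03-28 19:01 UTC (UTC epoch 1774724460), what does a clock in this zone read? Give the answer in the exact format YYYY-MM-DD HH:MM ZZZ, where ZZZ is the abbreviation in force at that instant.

2026-03-28 21:46 CXJ

Query: 2026-03-28 19:01 UTC
Rule 4/5 (CXJ, +02:45): 2025-12-23 07:23 UTC ≤ query < 2026-03-28 22:38 UTC
19·60 + 1 + 165 = 1306 min
1306 = 0·1440 + 1306; 1306 = 21·60 + 46 → 21:46, same day
→ 2026-03-28 21:46 CXJ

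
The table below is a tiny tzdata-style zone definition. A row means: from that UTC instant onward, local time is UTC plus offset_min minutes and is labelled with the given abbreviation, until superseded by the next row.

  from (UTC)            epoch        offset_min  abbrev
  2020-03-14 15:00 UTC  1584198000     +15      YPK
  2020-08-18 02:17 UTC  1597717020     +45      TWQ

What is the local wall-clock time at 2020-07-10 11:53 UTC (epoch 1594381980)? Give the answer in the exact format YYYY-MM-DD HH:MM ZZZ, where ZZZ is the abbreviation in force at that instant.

Query: 2020-07-10 11:53 UTC
Rule 1/2 (YPK, +00:15): 2020-03-14 15:00 UTC ≤ query < 2020-08-18 02:17 UTC
11·60 + 53 + 15 = 728 min
728 = 0·1440 + 728; 728 = 12·60 + 8 → 12:08, same day
→ 2020-07-10 12:08 YPK

2020-07-10 12:08 YPK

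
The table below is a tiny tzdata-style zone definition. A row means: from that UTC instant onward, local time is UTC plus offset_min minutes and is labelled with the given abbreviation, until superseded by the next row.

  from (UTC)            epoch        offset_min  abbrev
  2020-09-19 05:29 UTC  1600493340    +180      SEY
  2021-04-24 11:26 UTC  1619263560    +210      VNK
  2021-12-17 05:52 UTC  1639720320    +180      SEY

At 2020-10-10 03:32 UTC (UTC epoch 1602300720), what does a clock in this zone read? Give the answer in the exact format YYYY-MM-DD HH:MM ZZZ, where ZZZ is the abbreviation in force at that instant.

Query: 2020-10-10 03:32 UTC
Rule 1/3 (SEY, +03:00): 2020-09-19 05:29 UTC ≤ query < 2021-04-24 11:26 UTC
3·60 + 32 + 180 = 392 min
392 = 0·1440 + 392; 392 = 6·60 + 32 → 06:32, same day
→ 2020-10-10 06:32 SEY

2020-10-10 06:32 SEY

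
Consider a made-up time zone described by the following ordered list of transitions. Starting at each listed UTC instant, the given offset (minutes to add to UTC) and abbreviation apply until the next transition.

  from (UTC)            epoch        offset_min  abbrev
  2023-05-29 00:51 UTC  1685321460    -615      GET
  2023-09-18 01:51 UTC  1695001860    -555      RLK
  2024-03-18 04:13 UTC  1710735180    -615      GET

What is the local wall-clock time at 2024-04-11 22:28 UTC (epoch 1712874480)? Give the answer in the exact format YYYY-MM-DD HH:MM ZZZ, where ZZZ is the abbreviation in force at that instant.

Query: 2024-04-11 22:28 UTC
Rule 3/3 (GET, -10:15): 2024-03-18 04:13 UTC ≤ query < +∞
22·60 + 28 - 615 = 733 min
733 = 0·1440 + 733; 733 = 12·60 + 13 → 12:13, same day
→ 2024-04-11 12:13 GET

2024-04-11 12:13 GET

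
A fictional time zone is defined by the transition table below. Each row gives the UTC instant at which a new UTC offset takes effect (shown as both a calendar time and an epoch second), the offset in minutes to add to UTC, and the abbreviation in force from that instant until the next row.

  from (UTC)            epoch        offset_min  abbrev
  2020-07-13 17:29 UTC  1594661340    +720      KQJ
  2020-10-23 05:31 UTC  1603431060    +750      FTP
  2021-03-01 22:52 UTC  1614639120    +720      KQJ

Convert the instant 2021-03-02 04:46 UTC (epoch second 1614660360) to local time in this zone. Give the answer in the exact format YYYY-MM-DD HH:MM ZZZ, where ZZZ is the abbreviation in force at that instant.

Query: 2021-03-02 04:46 UTC
Rule 3/3 (KQJ, +12:00): 2021-03-01 22:52 UTC ≤ query < +∞
4·60 + 46 + 720 = 1006 min
1006 = 0·1440 + 1006; 1006 = 16·60 + 46 → 16:46, same day
→ 2021-03-02 16:46 KQJ

2021-03-02 16:46 KQJ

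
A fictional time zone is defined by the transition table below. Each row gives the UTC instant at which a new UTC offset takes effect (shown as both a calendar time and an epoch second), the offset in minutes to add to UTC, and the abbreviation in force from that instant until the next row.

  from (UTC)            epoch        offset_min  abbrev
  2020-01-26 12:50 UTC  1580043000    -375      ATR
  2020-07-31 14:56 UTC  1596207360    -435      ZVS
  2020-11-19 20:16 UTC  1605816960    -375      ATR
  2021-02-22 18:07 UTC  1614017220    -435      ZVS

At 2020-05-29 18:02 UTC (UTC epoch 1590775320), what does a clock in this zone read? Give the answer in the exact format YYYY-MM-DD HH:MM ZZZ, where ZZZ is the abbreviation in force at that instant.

Query: 2020-05-29 18:02 UTC
Rule 1/4 (ATR, -06:15): 2020-01-26 12:50 UTC ≤ query < 2020-07-31 14:56 UTC
18·60 + 2 - 375 = 707 min
707 = 0·1440 + 707; 707 = 11·60 + 47 → 11:47, same day
→ 2020-05-29 11:47 ATR

2020-05-29 11:47 ATR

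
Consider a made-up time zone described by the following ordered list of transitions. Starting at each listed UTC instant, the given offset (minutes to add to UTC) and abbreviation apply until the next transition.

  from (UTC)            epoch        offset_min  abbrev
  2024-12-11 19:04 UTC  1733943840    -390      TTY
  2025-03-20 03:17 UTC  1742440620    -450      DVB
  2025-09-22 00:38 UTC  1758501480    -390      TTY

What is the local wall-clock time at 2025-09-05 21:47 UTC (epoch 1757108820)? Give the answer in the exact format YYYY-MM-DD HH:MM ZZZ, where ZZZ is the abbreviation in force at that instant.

2025-09-05 14:17 DVB

Query: 2025-09-05 21:47 UTC
Rule 2/3 (DVB, -07:30): 2025-03-20 03:17 UTC ≤ query < 2025-09-22 00:38 UTC
21·60 + 47 - 450 = 857 min
857 = 0·1440 + 857; 857 = 14·60 + 17 → 14:17, same day
→ 2025-09-05 14:17 DVB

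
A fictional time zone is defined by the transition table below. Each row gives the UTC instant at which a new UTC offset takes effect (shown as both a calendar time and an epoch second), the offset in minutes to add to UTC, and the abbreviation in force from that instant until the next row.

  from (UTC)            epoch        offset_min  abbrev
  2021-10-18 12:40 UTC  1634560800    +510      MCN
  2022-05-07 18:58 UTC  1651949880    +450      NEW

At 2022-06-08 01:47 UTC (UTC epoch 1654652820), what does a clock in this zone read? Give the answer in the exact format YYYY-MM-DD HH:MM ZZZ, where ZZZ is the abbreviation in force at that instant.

2022-06-08 09:17 NEW

Query: 2022-06-08 01:47 UTC
Rule 2/2 (NEW, +07:30): 2022-05-07 18:58 UTC ≤ query < +∞
1·60 + 47 + 450 = 557 min
557 = 0·1440 + 557; 557 = 9·60 + 17 → 09:17, same day
→ 2022-06-08 09:17 NEW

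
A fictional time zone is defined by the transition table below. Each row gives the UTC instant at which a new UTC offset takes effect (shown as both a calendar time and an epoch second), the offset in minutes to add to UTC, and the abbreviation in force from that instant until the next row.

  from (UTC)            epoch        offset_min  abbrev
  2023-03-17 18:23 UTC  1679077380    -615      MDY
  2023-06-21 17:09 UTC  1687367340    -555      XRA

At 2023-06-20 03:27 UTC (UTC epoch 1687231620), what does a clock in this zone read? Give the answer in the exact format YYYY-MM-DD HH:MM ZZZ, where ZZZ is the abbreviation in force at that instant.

2023-06-19 17:12 MDY

Query: 2023-06-20 03:27 UTC
Rule 1/2 (MDY, -10:15): 2023-03-17 18:23 UTC ≤ query < 2023-06-21 17:09 UTC
3·60 + 27 - 615 = -408 min
-408 = -1·1440 + 1032; 1032 = 17·60 + 12 → 17:12, 2023-06-20 - 1 day = 2023-06-19
→ 2023-06-19 17:12 MDY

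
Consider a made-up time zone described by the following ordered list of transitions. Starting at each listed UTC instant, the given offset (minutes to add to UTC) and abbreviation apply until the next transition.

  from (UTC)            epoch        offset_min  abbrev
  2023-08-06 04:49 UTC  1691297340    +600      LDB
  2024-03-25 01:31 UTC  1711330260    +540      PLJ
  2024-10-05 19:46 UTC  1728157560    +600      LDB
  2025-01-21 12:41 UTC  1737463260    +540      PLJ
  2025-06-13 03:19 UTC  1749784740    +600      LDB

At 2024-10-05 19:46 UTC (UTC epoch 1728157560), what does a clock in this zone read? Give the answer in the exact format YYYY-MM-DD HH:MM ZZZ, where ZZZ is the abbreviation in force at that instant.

Query: 2024-10-05 19:46 UTC
Rule 3/5 (LDB, +10:00): 2024-10-05 19:46 UTC ≤ query < 2025-01-21 12:41 UTC
19·60 + 46 + 600 = 1786 min
1786 = 1·1440 + 346; 346 = 5·60 + 46 → 05:46, 2024-10-05 + 1 day = 2024-10-06
→ 2024-10-06 05:46 LDB

2024-10-06 05:46 LDB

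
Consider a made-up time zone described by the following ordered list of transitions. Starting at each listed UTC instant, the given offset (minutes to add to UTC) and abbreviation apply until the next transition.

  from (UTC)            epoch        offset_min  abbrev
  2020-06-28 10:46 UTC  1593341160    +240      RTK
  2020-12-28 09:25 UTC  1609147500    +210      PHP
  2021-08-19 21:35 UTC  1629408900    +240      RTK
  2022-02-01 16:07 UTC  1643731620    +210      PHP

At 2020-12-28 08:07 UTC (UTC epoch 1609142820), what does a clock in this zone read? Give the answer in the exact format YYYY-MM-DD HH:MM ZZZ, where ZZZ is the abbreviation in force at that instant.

2020-12-28 12:07 RTK

Query: 2020-12-28 08:07 UTC
Rule 1/4 (RTK, +04:00): 2020-06-28 10:46 UTC ≤ query < 2020-12-28 09:25 UTC
8·60 + 7 + 240 = 727 min
727 = 0·1440 + 727; 727 = 12·60 + 7 → 12:07, same day
→ 2020-12-28 12:07 RTK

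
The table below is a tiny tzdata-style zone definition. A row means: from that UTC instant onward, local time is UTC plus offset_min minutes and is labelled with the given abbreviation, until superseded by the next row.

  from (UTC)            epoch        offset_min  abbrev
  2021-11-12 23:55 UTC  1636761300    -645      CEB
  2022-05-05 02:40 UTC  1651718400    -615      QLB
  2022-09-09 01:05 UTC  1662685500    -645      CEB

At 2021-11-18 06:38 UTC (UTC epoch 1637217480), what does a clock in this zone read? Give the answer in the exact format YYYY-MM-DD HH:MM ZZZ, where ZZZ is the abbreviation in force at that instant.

Query: 2021-11-18 06:38 UTC
Rule 1/3 (CEB, -10:45): 2021-11-12 23:55 UTC ≤ query < 2022-05-05 02:40 UTC
6·60 + 38 - 645 = -247 min
-247 = -1·1440 + 1193; 1193 = 19·60 + 53 → 19:53, 2021-11-18 - 1 day = 2021-11-17
→ 2021-11-17 19:53 CEB

2021-11-17 19:53 CEB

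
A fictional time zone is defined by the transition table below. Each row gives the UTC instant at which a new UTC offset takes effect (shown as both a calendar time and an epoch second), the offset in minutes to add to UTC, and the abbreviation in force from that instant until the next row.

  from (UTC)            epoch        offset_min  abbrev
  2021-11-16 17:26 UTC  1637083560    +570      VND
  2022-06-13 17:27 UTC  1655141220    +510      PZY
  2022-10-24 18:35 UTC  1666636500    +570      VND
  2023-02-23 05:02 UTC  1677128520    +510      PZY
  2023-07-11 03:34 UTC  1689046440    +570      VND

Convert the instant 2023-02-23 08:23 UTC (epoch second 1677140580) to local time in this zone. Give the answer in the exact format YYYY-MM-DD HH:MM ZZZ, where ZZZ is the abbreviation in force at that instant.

Query: 2023-02-23 08:23 UTC
Rule 4/5 (PZY, +08:30): 2023-02-23 05:02 UTC ≤ query < 2023-07-11 03:34 UTC
8·60 + 23 + 510 = 1013 min
1013 = 0·1440 + 1013; 1013 = 16·60 + 53 → 16:53, same day
→ 2023-02-23 16:53 PZY

2023-02-23 16:53 PZY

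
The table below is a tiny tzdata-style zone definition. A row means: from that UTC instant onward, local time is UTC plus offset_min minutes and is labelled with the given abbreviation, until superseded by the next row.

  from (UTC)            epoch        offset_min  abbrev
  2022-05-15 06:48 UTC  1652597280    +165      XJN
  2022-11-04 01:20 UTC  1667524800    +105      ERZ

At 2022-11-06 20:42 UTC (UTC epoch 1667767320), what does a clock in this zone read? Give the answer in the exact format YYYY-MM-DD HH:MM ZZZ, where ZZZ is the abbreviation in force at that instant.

Query: 2022-11-06 20:42 UTC
Rule 2/2 (ERZ, +01:45): 2022-11-04 01:20 UTC ≤ query < +∞
20·60 + 42 + 105 = 1347 min
1347 = 0·1440 + 1347; 1347 = 22·60 + 27 → 22:27, same day
→ 2022-11-06 22:27 ERZ

2022-11-06 22:27 ERZ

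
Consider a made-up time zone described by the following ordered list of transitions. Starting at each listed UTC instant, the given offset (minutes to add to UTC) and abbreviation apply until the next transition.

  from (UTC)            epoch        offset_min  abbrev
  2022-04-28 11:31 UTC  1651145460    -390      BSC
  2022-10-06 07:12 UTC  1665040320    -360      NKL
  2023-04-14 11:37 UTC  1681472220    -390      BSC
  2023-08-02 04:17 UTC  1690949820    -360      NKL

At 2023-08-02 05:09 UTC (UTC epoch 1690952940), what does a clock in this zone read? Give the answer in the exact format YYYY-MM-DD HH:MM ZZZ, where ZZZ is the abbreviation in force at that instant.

Query: 2023-08-02 05:09 UTC
Rule 4/4 (NKL, -06:00): 2023-08-02 04:17 UTC ≤ query < +∞
5·60 + 9 - 360 = -51 min
-51 = -1·1440 + 1389; 1389 = 23·60 + 9 → 23:09, 2023-08-02 - 1 day = 2023-08-01
→ 2023-08-01 23:09 NKL

2023-08-01 23:09 NKL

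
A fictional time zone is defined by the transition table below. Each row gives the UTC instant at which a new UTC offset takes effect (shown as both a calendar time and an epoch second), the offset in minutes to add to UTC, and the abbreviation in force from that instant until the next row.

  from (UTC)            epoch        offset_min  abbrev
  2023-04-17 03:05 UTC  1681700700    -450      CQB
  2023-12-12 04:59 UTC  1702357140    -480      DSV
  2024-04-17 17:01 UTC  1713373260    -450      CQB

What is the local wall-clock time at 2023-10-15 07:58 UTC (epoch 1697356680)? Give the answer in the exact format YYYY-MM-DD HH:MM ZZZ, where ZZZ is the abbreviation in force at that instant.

2023-10-15 00:28 CQB

Query: 2023-10-15 07:58 UTC
Rule 1/3 (CQB, -07:30): 2023-04-17 03:05 UTC ≤ query < 2023-12-12 04:59 UTC
7·60 + 58 - 450 = 28 min
28 = 0·1440 + 28; 28 = 0·60 + 28 → 00:28, same day
→ 2023-10-15 00:28 CQB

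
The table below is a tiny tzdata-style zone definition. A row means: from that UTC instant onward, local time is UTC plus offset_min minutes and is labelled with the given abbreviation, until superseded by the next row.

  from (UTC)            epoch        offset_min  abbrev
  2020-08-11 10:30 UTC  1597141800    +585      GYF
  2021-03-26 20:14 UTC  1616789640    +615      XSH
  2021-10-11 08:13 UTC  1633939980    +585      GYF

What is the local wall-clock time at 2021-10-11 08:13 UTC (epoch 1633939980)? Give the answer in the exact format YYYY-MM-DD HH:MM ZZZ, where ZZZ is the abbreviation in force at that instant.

2021-10-11 17:58 GYF

Query: 2021-10-11 08:13 UTC
Rule 3/3 (GYF, +09:45): 2021-10-11 08:13 UTC ≤ query < +∞
8·60 + 13 + 585 = 1078 min
1078 = 0·1440 + 1078; 1078 = 17·60 + 58 → 17:58, same day
→ 2021-10-11 17:58 GYF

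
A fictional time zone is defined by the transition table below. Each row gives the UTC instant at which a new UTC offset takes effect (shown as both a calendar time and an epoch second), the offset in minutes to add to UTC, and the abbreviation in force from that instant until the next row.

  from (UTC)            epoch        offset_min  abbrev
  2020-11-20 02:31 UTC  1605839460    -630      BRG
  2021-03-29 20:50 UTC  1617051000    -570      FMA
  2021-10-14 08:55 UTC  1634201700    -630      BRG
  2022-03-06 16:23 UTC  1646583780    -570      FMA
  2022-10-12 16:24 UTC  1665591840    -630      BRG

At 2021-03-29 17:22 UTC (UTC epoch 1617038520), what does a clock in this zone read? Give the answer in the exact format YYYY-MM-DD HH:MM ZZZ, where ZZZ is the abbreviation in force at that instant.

Query: 2021-03-29 17:22 UTC
Rule 1/5 (BRG, -10:30): 2020-11-20 02:31 UTC ≤ query < 2021-03-29 20:50 UTC
17·60 + 22 - 630 = 412 min
412 = 0·1440 + 412; 412 = 6·60 + 52 → 06:52, same day
→ 2021-03-29 06:52 BRG

2021-03-29 06:52 BRG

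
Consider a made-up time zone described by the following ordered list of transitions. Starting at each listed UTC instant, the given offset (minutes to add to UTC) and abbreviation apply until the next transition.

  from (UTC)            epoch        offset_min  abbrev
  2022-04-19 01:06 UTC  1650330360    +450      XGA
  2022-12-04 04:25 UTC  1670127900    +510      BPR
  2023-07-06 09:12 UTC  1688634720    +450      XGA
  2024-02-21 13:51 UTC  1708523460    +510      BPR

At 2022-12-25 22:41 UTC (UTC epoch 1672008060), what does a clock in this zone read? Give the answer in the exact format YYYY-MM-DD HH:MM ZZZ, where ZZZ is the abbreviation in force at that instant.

Query: 2022-12-25 22:41 UTC
Rule 2/4 (BPR, +08:30): 2022-12-04 04:25 UTC ≤ query < 2023-07-06 09:12 UTC
22·60 + 41 + 510 = 1871 min
1871 = 1·1440 + 431; 431 = 7·60 + 11 → 07:11, 2022-12-25 + 1 day = 2022-12-26
→ 2022-12-26 07:11 BPR

2022-12-26 07:11 BPR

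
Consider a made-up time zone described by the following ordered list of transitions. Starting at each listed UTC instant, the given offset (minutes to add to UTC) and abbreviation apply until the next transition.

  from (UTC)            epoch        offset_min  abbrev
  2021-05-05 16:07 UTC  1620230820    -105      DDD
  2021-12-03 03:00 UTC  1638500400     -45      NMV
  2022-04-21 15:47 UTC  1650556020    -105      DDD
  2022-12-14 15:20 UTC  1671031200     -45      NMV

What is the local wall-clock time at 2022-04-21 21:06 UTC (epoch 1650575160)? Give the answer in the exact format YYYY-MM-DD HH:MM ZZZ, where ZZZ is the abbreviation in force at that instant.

Query: 2022-04-21 21:06 UTC
Rule 3/4 (DDD, -01:45): 2022-04-21 15:47 UTC ≤ query < 2022-12-14 15:20 UTC
21·60 + 6 - 105 = 1161 min
1161 = 0·1440 + 1161; 1161 = 19·60 + 21 → 19:21, same day
→ 2022-04-21 19:21 DDD

2022-04-21 19:21 DDD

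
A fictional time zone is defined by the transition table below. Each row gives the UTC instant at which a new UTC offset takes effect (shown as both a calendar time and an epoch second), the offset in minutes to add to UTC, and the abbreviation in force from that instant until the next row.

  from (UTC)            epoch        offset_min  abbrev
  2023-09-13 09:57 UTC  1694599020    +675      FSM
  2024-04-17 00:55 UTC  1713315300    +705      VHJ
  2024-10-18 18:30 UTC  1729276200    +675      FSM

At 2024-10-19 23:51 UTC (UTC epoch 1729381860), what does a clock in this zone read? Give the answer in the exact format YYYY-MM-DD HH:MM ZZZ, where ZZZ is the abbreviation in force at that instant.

2024-10-20 11:06 FSM

Query: 2024-10-19 23:51 UTC
Rule 3/3 (FSM, +11:15): 2024-10-18 18:30 UTC ≤ query < +∞
23·60 + 51 + 675 = 2106 min
2106 = 1·1440 + 666; 666 = 11·60 + 6 → 11:06, 2024-10-19 + 1 day = 2024-10-20
→ 2024-10-20 11:06 FSM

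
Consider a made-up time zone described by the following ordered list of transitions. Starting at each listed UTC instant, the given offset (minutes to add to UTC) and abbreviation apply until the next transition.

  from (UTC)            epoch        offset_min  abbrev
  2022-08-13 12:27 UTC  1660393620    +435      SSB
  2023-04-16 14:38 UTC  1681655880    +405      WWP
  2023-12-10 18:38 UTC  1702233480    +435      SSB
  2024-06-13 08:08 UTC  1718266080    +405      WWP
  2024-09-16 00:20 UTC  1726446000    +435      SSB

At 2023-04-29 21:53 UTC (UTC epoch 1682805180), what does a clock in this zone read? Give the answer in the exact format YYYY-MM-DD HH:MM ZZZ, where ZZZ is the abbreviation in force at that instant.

2023-04-30 04:38 WWP

Query: 2023-04-29 21:53 UTC
Rule 2/5 (WWP, +06:45): 2023-04-16 14:38 UTC ≤ query < 2023-12-10 18:38 UTC
21·60 + 53 + 405 = 1718 min
1718 = 1·1440 + 278; 278 = 4·60 + 38 → 04:38, 2023-04-29 + 1 day = 2023-04-30
→ 2023-04-30 04:38 WWP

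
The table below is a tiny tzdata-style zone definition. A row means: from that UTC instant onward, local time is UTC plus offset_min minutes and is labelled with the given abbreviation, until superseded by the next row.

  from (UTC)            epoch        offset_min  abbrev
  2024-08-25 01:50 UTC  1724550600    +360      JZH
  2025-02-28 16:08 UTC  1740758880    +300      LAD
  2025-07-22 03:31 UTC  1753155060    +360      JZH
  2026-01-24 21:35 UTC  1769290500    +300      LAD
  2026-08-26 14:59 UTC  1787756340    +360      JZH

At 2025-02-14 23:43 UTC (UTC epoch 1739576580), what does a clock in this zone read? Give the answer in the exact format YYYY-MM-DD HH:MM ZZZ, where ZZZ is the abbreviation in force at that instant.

2025-02-15 05:43 JZH

Query: 2025-02-14 23:43 UTC
Rule 1/5 (JZH, +06:00): 2024-08-25 01:50 UTC ≤ query < 2025-02-28 16:08 UTC
23·60 + 43 + 360 = 1783 min
1783 = 1·1440 + 343; 343 = 5·60 + 43 → 05:43, 2025-02-14 + 1 day = 2025-02-15
→ 2025-02-15 05:43 JZH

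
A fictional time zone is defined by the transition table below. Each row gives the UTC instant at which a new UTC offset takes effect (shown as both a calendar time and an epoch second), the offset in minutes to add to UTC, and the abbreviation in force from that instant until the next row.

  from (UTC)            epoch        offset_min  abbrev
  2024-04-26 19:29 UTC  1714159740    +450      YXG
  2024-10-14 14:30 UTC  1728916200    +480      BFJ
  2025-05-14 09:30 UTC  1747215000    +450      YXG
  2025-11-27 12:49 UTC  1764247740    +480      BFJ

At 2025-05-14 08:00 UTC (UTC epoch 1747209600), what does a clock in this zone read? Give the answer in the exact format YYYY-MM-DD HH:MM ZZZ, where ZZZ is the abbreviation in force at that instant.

Query: 2025-05-14 08:00 UTC
Rule 2/4 (BFJ, +08:00): 2024-10-14 14:30 UTC ≤ query < 2025-05-14 09:30 UTC
8·60 + 0 + 480 = 960 min
960 = 0·1440 + 960; 960 = 16·60 + 0 → 16:00, same day
→ 2025-05-14 16:00 BFJ

2025-05-14 16:00 BFJ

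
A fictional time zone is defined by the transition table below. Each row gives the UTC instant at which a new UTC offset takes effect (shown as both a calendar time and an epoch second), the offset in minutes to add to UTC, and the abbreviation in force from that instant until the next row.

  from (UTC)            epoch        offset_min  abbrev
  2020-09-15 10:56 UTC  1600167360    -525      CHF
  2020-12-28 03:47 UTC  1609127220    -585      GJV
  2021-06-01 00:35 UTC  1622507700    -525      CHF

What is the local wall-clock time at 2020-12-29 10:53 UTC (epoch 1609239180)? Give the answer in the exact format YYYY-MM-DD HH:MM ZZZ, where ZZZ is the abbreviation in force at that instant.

Query: 2020-12-29 10:53 UTC
Rule 2/3 (GJV, -09:45): 2020-12-28 03:47 UTC ≤ query < 2021-06-01 00:35 UTC
10·60 + 53 - 585 = 68 min
68 = 0·1440 + 68; 68 = 1·60 + 8 → 01:08, same day
→ 2020-12-29 01:08 GJV

2020-12-29 01:08 GJV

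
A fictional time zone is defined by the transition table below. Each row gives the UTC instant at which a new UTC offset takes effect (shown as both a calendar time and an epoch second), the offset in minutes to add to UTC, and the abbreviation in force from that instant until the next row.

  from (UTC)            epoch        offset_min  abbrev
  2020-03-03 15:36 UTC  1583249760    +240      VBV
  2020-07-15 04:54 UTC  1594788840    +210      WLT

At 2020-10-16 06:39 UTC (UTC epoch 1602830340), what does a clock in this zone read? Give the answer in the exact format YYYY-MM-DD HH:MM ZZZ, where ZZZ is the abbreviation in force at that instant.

Query: 2020-10-16 06:39 UTC
Rule 2/2 (WLT, +03:30): 2020-07-15 04:54 UTC ≤ query < +∞
6·60 + 39 + 210 = 609 min
609 = 0·1440 + 609; 609 = 10·60 + 9 → 10:09, same day
→ 2020-10-16 10:09 WLT

2020-10-16 10:09 WLT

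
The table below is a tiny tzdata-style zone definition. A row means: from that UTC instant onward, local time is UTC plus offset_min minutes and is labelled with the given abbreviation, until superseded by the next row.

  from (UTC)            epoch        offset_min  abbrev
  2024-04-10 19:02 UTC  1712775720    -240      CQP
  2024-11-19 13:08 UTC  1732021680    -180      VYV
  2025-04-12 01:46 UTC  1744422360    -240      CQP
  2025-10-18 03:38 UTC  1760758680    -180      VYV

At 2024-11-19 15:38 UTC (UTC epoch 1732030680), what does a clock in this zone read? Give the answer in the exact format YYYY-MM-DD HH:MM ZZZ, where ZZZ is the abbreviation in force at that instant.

Query: 2024-11-19 15:38 UTC
Rule 2/4 (VYV, -03:00): 2024-11-19 13:08 UTC ≤ query < 2025-04-12 01:46 UTC
15·60 + 38 - 180 = 758 min
758 = 0·1440 + 758; 758 = 12·60 + 38 → 12:38, same day
→ 2024-11-19 12:38 VYV

2024-11-19 12:38 VYV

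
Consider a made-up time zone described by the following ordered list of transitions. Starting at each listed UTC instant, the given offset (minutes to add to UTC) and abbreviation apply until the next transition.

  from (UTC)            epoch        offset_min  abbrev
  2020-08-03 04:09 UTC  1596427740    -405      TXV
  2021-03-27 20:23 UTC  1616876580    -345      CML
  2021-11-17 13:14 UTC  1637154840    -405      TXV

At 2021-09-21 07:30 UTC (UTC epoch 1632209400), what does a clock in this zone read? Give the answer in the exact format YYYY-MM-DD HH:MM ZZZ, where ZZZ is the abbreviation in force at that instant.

Query: 2021-09-21 07:30 UTC
Rule 2/3 (CML, -05:45): 2021-03-27 20:23 UTC ≤ query < 2021-11-17 13:14 UTC
7·60 + 30 - 345 = 105 min
105 = 0·1440 + 105; 105 = 1·60 + 45 → 01:45, same day
→ 2021-09-21 01:45 CML

2021-09-21 01:45 CML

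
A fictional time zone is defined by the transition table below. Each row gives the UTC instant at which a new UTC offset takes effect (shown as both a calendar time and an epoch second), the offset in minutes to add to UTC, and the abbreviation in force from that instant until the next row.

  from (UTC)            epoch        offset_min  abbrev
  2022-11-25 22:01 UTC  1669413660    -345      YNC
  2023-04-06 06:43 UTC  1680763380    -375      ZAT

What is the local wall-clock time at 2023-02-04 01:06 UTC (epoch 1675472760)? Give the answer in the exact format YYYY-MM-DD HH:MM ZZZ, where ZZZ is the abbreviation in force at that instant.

2023-02-03 19:21 YNC

Query: 2023-02-04 01:06 UTC
Rule 1/2 (YNC, -05:45): 2022-11-25 22:01 UTC ≤ query < 2023-04-06 06:43 UTC
1·60 + 6 - 345 = -279 min
-279 = -1·1440 + 1161; 1161 = 19·60 + 21 → 19:21, 2023-02-04 - 1 day = 2023-02-03
→ 2023-02-03 19:21 YNC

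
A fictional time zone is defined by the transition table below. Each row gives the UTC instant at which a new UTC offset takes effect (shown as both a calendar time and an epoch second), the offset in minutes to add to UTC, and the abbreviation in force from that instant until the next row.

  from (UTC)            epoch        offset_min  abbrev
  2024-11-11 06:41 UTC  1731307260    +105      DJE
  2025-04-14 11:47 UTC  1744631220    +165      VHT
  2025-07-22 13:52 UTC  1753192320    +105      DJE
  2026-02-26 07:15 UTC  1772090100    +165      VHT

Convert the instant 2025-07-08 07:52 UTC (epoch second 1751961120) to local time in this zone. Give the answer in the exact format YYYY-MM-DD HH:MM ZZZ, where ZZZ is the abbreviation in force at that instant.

Query: 2025-07-08 07:52 UTC
Rule 2/4 (VHT, +02:45): 2025-04-14 11:47 UTC ≤ query < 2025-07-22 13:52 UTC
7·60 + 52 + 165 = 637 min
637 = 0·1440 + 637; 637 = 10·60 + 37 → 10:37, same day
→ 2025-07-08 10:37 VHT

2025-07-08 10:37 VHT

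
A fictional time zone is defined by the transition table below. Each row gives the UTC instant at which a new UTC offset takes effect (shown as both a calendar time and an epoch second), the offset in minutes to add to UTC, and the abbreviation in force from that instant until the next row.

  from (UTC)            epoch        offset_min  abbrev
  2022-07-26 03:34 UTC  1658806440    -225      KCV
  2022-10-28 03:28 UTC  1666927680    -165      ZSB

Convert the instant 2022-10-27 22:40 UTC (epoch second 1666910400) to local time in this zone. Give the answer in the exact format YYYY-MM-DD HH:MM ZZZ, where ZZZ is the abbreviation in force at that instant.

2022-10-27 18:55 KCV

Query: 2022-10-27 22:40 UTC
Rule 1/2 (KCV, -03:45): 2022-07-26 03:34 UTC ≤ query < 2022-10-28 03:28 UTC
22·60 + 40 - 225 = 1135 min
1135 = 0·1440 + 1135; 1135 = 18·60 + 55 → 18:55, same day
→ 2022-10-27 18:55 KCV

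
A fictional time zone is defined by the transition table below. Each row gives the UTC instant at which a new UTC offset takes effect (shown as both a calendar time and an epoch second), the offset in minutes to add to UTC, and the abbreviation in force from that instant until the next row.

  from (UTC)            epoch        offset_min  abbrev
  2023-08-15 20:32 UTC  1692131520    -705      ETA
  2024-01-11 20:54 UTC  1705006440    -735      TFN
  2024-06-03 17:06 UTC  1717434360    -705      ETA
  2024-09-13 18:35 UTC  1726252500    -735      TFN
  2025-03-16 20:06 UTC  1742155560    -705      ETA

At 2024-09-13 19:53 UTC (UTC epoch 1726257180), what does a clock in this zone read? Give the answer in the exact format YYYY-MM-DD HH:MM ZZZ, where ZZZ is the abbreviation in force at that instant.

Query: 2024-09-13 19:53 UTC
Rule 4/5 (TFN, -12:15): 2024-09-13 18:35 UTC ≤ query < 2025-03-16 20:06 UTC
19·60 + 53 - 735 = 458 min
458 = 0·1440 + 458; 458 = 7·60 + 38 → 07:38, same day
→ 2024-09-13 07:38 TFN

2024-09-13 07:38 TFN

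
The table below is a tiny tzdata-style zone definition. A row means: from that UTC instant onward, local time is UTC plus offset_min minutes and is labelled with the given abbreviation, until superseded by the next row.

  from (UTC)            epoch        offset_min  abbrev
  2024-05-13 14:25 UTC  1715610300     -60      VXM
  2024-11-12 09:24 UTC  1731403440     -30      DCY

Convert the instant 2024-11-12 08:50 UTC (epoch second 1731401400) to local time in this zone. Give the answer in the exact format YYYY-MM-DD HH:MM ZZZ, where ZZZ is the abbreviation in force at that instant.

2024-11-12 07:50 VXM

Query: 2024-11-12 08:50 UTC
Rule 1/2 (VXM, -01:00): 2024-05-13 14:25 UTC ≤ query < 2024-11-12 09:24 UTC
8·60 + 50 - 60 = 470 min
470 = 0·1440 + 470; 470 = 7·60 + 50 → 07:50, same day
→ 2024-11-12 07:50 VXM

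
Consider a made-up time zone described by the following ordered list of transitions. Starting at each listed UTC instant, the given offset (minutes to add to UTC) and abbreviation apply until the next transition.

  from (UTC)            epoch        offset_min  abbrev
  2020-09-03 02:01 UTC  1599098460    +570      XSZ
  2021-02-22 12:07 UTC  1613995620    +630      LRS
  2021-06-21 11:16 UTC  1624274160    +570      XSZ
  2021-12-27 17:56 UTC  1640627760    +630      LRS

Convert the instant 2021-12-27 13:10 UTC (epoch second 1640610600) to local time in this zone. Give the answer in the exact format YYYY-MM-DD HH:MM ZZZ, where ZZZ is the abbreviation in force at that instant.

2021-12-27 22:40 XSZ

Query: 2021-12-27 13:10 UTC
Rule 3/4 (XSZ, +09:30): 2021-06-21 11:16 UTC ≤ query < 2021-12-27 17:56 UTC
13·60 + 10 + 570 = 1360 min
1360 = 0·1440 + 1360; 1360 = 22·60 + 40 → 22:40, same day
→ 2021-12-27 22:40 XSZ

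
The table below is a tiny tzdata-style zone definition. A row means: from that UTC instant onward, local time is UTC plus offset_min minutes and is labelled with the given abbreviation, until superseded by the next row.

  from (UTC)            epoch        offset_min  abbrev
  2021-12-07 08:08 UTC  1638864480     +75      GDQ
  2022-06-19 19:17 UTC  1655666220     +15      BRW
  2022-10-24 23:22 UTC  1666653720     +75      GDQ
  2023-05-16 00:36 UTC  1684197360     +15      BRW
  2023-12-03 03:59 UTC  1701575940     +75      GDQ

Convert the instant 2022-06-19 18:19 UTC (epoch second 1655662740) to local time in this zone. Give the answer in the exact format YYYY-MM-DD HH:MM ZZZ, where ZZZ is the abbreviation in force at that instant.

2022-06-19 19:34 GDQ

Query: 2022-06-19 18:19 UTC
Rule 1/5 (GDQ, +01:15): 2021-12-07 08:08 UTC ≤ query < 2022-06-19 19:17 UTC
18·60 + 19 + 75 = 1174 min
1174 = 0·1440 + 1174; 1174 = 19·60 + 34 → 19:34, same day
→ 2022-06-19 19:34 GDQ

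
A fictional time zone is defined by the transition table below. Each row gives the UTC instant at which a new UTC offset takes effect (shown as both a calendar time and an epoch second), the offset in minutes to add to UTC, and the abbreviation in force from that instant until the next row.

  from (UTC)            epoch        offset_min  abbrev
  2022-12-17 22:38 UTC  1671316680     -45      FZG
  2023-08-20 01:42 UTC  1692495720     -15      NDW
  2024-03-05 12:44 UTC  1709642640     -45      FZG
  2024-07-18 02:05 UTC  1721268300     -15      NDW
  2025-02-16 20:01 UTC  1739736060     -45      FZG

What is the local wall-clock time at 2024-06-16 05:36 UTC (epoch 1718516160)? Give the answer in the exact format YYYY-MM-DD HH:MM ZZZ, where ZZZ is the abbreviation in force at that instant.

Query: 2024-06-16 05:36 UTC
Rule 3/5 (FZG, -00:45): 2024-03-05 12:44 UTC ≤ query < 2024-07-18 02:05 UTC
5·60 + 36 - 45 = 291 min
291 = 0·1440 + 291; 291 = 4·60 + 51 → 04:51, same day
→ 2024-06-16 04:51 FZG

2024-06-16 04:51 FZG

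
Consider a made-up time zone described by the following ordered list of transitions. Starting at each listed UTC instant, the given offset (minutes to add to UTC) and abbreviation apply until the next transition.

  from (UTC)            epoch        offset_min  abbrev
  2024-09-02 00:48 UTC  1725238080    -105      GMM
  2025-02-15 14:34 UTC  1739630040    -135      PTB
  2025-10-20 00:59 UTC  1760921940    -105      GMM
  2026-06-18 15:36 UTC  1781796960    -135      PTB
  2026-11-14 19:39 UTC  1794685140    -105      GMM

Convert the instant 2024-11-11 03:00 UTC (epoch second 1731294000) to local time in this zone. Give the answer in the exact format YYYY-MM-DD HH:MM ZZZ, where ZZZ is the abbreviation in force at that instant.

Query: 2024-11-11 03:00 UTC
Rule 1/5 (GMM, -01:45): 2024-09-02 00:48 UTC ≤ query < 2025-02-15 14:34 UTC
3·60 + 0 - 105 = 75 min
75 = 0·1440 + 75; 75 = 1·60 + 15 → 01:15, same day
→ 2024-11-11 01:15 GMM

2024-11-11 01:15 GMM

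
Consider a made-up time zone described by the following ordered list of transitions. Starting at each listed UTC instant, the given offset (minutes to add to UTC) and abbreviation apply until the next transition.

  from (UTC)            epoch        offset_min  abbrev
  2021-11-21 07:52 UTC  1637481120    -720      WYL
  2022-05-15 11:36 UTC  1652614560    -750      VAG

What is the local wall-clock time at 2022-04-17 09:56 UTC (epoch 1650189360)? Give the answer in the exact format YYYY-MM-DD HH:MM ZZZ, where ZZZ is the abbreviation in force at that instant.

2022-04-16 21:56 WYL

Query: 2022-04-17 09:56 UTC
Rule 1/2 (WYL, -12:00): 2021-11-21 07:52 UTC ≤ query < 2022-05-15 11:36 UTC
9·60 + 56 - 720 = -124 min
-124 = -1·1440 + 1316; 1316 = 21·60 + 56 → 21:56, 2022-04-17 - 1 day = 2022-04-16
→ 2022-04-16 21:56 WYL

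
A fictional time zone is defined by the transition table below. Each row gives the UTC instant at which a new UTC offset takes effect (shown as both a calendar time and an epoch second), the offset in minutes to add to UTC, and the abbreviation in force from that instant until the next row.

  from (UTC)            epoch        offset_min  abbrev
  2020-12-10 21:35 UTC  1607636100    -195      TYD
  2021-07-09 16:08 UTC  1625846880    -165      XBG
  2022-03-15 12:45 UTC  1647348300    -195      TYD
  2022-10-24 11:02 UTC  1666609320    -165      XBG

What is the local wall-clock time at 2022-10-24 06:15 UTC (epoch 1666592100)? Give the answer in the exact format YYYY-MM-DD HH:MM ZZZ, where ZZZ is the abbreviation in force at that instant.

Query: 2022-10-24 06:15 UTC
Rule 3/4 (TYD, -03:15): 2022-03-15 12:45 UTC ≤ query < 2022-10-24 11:02 UTC
6·60 + 15 - 195 = 180 min
180 = 0·1440 + 180; 180 = 3·60 + 0 → 03:00, same day
→ 2022-10-24 03:00 TYD

2022-10-24 03:00 TYD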